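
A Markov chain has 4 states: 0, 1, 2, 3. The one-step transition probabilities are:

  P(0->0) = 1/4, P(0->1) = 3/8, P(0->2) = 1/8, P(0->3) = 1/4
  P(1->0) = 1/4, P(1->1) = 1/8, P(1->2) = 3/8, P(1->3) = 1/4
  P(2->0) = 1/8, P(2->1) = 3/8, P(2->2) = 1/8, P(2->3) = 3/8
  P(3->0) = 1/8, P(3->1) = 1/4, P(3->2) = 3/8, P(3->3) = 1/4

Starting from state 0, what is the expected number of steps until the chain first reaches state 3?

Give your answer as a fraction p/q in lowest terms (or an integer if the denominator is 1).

Answer: 40/11

Derivation:
Let h_i = expected steps to first reach 3 from state i.
Boundary: h_3 = 0.
First-step equations for the other states:
  h_0 = 1 + 1/4*h_0 + 3/8*h_1 + 1/8*h_2 + 1/4*h_3
  h_1 = 1 + 1/4*h_0 + 1/8*h_1 + 3/8*h_2 + 1/4*h_3
  h_2 = 1 + 1/8*h_0 + 3/8*h_1 + 1/8*h_2 + 3/8*h_3

Substituting h_3 = 0 and rearranging gives the linear system (I - Q) h = 1:
  [3/4, -3/8, -1/8] . (h_0, h_1, h_2) = 1
  [-1/4, 7/8, -3/8] . (h_0, h_1, h_2) = 1
  [-1/8, -3/8, 7/8] . (h_0, h_1, h_2) = 1

Solving yields:
  h_0 = 40/11
  h_1 = 39/11
  h_2 = 35/11

Starting state is 0, so the expected hitting time is h_0 = 40/11.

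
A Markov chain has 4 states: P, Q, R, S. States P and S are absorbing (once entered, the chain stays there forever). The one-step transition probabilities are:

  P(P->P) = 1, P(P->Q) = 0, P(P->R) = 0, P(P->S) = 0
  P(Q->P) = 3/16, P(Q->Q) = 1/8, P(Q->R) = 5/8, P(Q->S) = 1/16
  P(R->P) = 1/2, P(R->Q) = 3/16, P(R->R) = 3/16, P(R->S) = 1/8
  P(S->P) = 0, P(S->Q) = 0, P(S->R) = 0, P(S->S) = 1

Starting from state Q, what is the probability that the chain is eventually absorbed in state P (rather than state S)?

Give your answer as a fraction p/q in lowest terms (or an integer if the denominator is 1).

Answer: 119/152

Derivation:
Let a_i = P(absorbed in P | start in state i).
Boundary conditions: a_P = 1, a_S = 0.
For each transient state i, a_i = sum_j P(i->j) * a_j:
  a_Q = 3/16*a_P + 1/8*a_Q + 5/8*a_R + 1/16*a_S
  a_R = 1/2*a_P + 3/16*a_Q + 3/16*a_R + 1/8*a_S

Substituting a_P = 1 and a_S = 0, rearrange to (I - Q) a = r where r[i] = P(i -> P):
  [7/8, -5/8] . (a_Q, a_R) = 3/16
  [-3/16, 13/16] . (a_Q, a_R) = 1/2

Solving yields:
  a_Q = 119/152
  a_R = 121/152

Starting state is Q, so the absorption probability is a_Q = 119/152.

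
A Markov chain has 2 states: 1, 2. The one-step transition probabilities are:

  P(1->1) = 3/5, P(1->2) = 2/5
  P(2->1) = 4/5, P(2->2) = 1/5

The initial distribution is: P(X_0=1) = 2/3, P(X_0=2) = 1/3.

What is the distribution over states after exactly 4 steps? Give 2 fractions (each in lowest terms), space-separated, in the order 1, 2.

Answer: 2/3 1/3

Derivation:
Propagating the distribution step by step (d_{t+1} = d_t * P):
d_0 = (1=2/3, 2=1/3)
  d_1[1] = 2/3*3/5 + 1/3*4/5 = 2/3
  d_1[2] = 2/3*2/5 + 1/3*1/5 = 1/3
d_1 = (1=2/3, 2=1/3)
  d_2[1] = 2/3*3/5 + 1/3*4/5 = 2/3
  d_2[2] = 2/3*2/5 + 1/3*1/5 = 1/3
d_2 = (1=2/3, 2=1/3)
  d_3[1] = 2/3*3/5 + 1/3*4/5 = 2/3
  d_3[2] = 2/3*2/5 + 1/3*1/5 = 1/3
d_3 = (1=2/3, 2=1/3)
  d_4[1] = 2/3*3/5 + 1/3*4/5 = 2/3
  d_4[2] = 2/3*2/5 + 1/3*1/5 = 1/3
d_4 = (1=2/3, 2=1/3)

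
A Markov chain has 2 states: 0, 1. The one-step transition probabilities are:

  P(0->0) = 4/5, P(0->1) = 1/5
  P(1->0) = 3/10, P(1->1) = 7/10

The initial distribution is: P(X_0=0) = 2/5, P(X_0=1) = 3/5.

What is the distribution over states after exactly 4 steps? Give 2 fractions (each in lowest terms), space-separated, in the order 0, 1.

Propagating the distribution step by step (d_{t+1} = d_t * P):
d_0 = (0=2/5, 1=3/5)
  d_1[0] = 2/5*4/5 + 3/5*3/10 = 1/2
  d_1[1] = 2/5*1/5 + 3/5*7/10 = 1/2
d_1 = (0=1/2, 1=1/2)
  d_2[0] = 1/2*4/5 + 1/2*3/10 = 11/20
  d_2[1] = 1/2*1/5 + 1/2*7/10 = 9/20
d_2 = (0=11/20, 1=9/20)
  d_3[0] = 11/20*4/5 + 9/20*3/10 = 23/40
  d_3[1] = 11/20*1/5 + 9/20*7/10 = 17/40
d_3 = (0=23/40, 1=17/40)
  d_4[0] = 23/40*4/5 + 17/40*3/10 = 47/80
  d_4[1] = 23/40*1/5 + 17/40*7/10 = 33/80
d_4 = (0=47/80, 1=33/80)

Answer: 47/80 33/80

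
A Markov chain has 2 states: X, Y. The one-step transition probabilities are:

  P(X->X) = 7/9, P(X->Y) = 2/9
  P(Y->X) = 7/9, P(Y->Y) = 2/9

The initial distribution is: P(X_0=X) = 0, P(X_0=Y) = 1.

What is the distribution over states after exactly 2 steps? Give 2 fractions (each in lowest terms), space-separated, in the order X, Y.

Propagating the distribution step by step (d_{t+1} = d_t * P):
d_0 = (X=0, Y=1)
  d_1[X] = 0*7/9 + 1*7/9 = 7/9
  d_1[Y] = 0*2/9 + 1*2/9 = 2/9
d_1 = (X=7/9, Y=2/9)
  d_2[X] = 7/9*7/9 + 2/9*7/9 = 7/9
  d_2[Y] = 7/9*2/9 + 2/9*2/9 = 2/9
d_2 = (X=7/9, Y=2/9)

Answer: 7/9 2/9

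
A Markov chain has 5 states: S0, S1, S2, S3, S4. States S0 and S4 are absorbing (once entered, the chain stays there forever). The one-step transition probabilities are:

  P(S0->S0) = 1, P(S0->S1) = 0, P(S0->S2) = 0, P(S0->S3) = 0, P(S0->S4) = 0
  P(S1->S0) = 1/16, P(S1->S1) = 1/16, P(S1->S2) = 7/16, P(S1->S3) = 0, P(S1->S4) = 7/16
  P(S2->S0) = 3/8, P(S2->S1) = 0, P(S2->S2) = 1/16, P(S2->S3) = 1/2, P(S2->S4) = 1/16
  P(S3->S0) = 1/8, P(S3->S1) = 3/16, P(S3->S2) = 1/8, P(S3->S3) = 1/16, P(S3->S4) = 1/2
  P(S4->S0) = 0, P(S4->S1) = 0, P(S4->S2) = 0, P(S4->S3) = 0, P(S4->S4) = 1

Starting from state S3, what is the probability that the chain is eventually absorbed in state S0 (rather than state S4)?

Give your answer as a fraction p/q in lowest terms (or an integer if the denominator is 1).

Answer: 267/989

Derivation:
Let a_i = P(absorbed in S0 | start in state i).
Boundary conditions: a_S0 = 1, a_S4 = 0.
For each transient state i, a_i = sum_j P(i->j) * a_j:
  a_S1 = 1/16*a_S0 + 1/16*a_S1 + 7/16*a_S2 + 0*a_S3 + 7/16*a_S4
  a_S2 = 3/8*a_S0 + 0*a_S1 + 1/16*a_S2 + 1/2*a_S3 + 1/16*a_S4
  a_S3 = 1/8*a_S0 + 3/16*a_S1 + 1/8*a_S2 + 1/16*a_S3 + 1/2*a_S4

Substituting a_S0 = 1 and a_S4 = 0, rearrange to (I - Q) a = r where r[i] = P(i -> S0):
  [15/16, -7/16, 0] . (a_S1, a_S2, a_S3) = 1/16
  [0, 15/16, -1/2] . (a_S1, a_S2, a_S3) = 3/8
  [-3/16, -1/8, 15/16] . (a_S1, a_S2, a_S3) = 1/8

Solving yields:
  a_S1 = 317/989
  a_S2 = 538/989
  a_S3 = 267/989

Starting state is S3, so the absorption probability is a_S3 = 267/989.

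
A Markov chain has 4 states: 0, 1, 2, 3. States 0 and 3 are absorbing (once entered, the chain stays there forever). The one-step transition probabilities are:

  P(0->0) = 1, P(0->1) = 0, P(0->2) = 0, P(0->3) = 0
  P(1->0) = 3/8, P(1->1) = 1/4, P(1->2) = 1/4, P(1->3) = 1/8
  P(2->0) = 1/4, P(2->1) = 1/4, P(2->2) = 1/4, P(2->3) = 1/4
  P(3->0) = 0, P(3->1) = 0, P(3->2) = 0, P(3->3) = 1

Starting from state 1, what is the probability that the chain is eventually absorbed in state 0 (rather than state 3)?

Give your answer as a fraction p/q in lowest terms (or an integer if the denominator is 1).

Let a_i = P(absorbed in 0 | start in state i).
Boundary conditions: a_0 = 1, a_3 = 0.
For each transient state i, a_i = sum_j P(i->j) * a_j:
  a_1 = 3/8*a_0 + 1/4*a_1 + 1/4*a_2 + 1/8*a_3
  a_2 = 1/4*a_0 + 1/4*a_1 + 1/4*a_2 + 1/4*a_3

Substituting a_0 = 1 and a_3 = 0, rearrange to (I - Q) a = r where r[i] = P(i -> 0):
  [3/4, -1/4] . (a_1, a_2) = 3/8
  [-1/4, 3/4] . (a_1, a_2) = 1/4

Solving yields:
  a_1 = 11/16
  a_2 = 9/16

Starting state is 1, so the absorption probability is a_1 = 11/16.

Answer: 11/16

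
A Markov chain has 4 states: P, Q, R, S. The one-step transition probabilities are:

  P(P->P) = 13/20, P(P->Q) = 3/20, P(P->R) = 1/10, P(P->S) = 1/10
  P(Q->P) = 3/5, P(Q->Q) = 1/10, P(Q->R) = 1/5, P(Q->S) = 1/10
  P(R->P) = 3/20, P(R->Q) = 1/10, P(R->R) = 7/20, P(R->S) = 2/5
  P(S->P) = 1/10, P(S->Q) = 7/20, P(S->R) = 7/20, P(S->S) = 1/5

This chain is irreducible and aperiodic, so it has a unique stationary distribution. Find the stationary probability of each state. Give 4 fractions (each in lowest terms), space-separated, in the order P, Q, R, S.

The stationary distribution satisfies pi = pi * P, i.e.:
  pi_P = 13/20*pi_P + 3/5*pi_Q + 3/20*pi_R + 1/10*pi_S
  pi_Q = 3/20*pi_P + 1/10*pi_Q + 1/10*pi_R + 7/20*pi_S
  pi_R = 1/10*pi_P + 1/5*pi_Q + 7/20*pi_R + 7/20*pi_S
  pi_S = 1/10*pi_P + 1/10*pi_Q + 2/5*pi_R + 1/5*pi_S
with normalization: pi_P + pi_Q + pi_R + pi_S = 1.

Using the first 3 balance equations plus normalization, the linear system A*pi = b is:
  [-7/20, 3/5, 3/20, 1/10] . pi = 0
  [3/20, -9/10, 1/10, 7/20] . pi = 0
  [1/10, 1/5, -13/20, 7/20] . pi = 0
  [1, 1, 1, 1] . pi = 1

Solving yields:
  pi_P = 1087/2514
  pi_Q = 421/2514
  pi_R = 545/2514
  pi_S = 461/2514

Verification (pi * P):
  1087/2514*13/20 + 421/2514*3/5 + 545/2514*3/20 + 461/2514*1/10 = 1087/2514 = pi_P  (ok)
  1087/2514*3/20 + 421/2514*1/10 + 545/2514*1/10 + 461/2514*7/20 = 421/2514 = pi_Q  (ok)
  1087/2514*1/10 + 421/2514*1/5 + 545/2514*7/20 + 461/2514*7/20 = 545/2514 = pi_R  (ok)
  1087/2514*1/10 + 421/2514*1/10 + 545/2514*2/5 + 461/2514*1/5 = 461/2514 = pi_S  (ok)

Answer: 1087/2514 421/2514 545/2514 461/2514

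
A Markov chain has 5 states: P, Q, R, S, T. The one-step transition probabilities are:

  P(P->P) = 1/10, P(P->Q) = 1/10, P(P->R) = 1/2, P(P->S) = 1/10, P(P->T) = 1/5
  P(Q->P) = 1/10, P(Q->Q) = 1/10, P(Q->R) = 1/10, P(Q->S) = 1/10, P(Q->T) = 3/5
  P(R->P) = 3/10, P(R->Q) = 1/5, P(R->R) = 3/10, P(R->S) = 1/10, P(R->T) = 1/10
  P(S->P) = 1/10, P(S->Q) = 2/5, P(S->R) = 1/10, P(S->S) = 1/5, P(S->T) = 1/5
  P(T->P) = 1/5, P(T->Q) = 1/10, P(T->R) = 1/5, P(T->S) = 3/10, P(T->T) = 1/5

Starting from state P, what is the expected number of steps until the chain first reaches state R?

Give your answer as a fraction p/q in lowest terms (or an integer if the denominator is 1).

Answer: 1095/322

Derivation:
Let h_i = expected steps to first reach R from state i.
Boundary: h_R = 0.
First-step equations for the other states:
  h_P = 1 + 1/10*h_P + 1/10*h_Q + 1/2*h_R + 1/10*h_S + 1/5*h_T
  h_Q = 1 + 1/10*h_P + 1/10*h_Q + 1/10*h_R + 1/10*h_S + 3/5*h_T
  h_S = 1 + 1/10*h_P + 2/5*h_Q + 1/10*h_R + 1/5*h_S + 1/5*h_T
  h_T = 1 + 1/5*h_P + 1/10*h_Q + 1/5*h_R + 3/10*h_S + 1/5*h_T

Substituting h_R = 0 and rearranging gives the linear system (I - Q) h = 1:
  [9/10, -1/10, -1/10, -1/5] . (h_P, h_Q, h_S, h_T) = 1
  [-1/10, 9/10, -1/10, -3/5] . (h_P, h_Q, h_S, h_T) = 1
  [-1/10, -2/5, 4/5, -1/5] . (h_P, h_Q, h_S, h_T) = 1
  [-1/5, -1/10, -3/10, 4/5] . (h_P, h_Q, h_S, h_T) = 1

Solving yields:
  h_P = 1095/322
  h_Q = 860/161
  h_S = 895/161
  h_T = 3125/644

Starting state is P, so the expected hitting time is h_P = 1095/322.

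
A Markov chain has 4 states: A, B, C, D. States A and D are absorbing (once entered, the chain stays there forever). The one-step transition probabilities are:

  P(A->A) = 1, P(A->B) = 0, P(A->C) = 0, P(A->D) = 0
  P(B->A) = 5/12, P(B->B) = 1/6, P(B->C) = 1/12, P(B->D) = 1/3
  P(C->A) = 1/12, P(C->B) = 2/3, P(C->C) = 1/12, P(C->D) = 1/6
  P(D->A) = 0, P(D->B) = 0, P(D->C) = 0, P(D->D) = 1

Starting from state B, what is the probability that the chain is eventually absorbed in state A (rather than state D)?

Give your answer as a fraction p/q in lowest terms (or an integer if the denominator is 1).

Answer: 28/51

Derivation:
Let a_i = P(absorbed in A | start in state i).
Boundary conditions: a_A = 1, a_D = 0.
For each transient state i, a_i = sum_j P(i->j) * a_j:
  a_B = 5/12*a_A + 1/6*a_B + 1/12*a_C + 1/3*a_D
  a_C = 1/12*a_A + 2/3*a_B + 1/12*a_C + 1/6*a_D

Substituting a_A = 1 and a_D = 0, rearrange to (I - Q) a = r where r[i] = P(i -> A):
  [5/6, -1/12] . (a_B, a_C) = 5/12
  [-2/3, 11/12] . (a_B, a_C) = 1/12

Solving yields:
  a_B = 28/51
  a_C = 25/51

Starting state is B, so the absorption probability is a_B = 28/51.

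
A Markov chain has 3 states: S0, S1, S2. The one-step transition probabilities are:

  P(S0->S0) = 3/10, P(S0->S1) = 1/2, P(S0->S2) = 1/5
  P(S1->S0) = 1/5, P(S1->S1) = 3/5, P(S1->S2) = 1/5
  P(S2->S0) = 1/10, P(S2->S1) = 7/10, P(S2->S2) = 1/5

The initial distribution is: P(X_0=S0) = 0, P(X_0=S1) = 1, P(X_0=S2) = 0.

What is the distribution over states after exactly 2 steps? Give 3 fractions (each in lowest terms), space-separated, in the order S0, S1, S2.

Answer: 1/5 3/5 1/5

Derivation:
Propagating the distribution step by step (d_{t+1} = d_t * P):
d_0 = (S0=0, S1=1, S2=0)
  d_1[S0] = 0*3/10 + 1*1/5 + 0*1/10 = 1/5
  d_1[S1] = 0*1/2 + 1*3/5 + 0*7/10 = 3/5
  d_1[S2] = 0*1/5 + 1*1/5 + 0*1/5 = 1/5
d_1 = (S0=1/5, S1=3/5, S2=1/5)
  d_2[S0] = 1/5*3/10 + 3/5*1/5 + 1/5*1/10 = 1/5
  d_2[S1] = 1/5*1/2 + 3/5*3/5 + 1/5*7/10 = 3/5
  d_2[S2] = 1/5*1/5 + 3/5*1/5 + 1/5*1/5 = 1/5
d_2 = (S0=1/5, S1=3/5, S2=1/5)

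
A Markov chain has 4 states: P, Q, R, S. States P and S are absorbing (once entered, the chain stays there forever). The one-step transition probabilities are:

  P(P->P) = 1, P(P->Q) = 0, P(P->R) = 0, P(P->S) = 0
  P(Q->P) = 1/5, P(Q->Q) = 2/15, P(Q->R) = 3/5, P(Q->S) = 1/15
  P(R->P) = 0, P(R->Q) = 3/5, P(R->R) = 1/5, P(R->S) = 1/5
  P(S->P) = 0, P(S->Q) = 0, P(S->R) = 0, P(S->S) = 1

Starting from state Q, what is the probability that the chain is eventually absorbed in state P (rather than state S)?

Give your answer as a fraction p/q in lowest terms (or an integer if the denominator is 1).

Let a_i = P(absorbed in P | start in state i).
Boundary conditions: a_P = 1, a_S = 0.
For each transient state i, a_i = sum_j P(i->j) * a_j:
  a_Q = 1/5*a_P + 2/15*a_Q + 3/5*a_R + 1/15*a_S
  a_R = 0*a_P + 3/5*a_Q + 1/5*a_R + 1/5*a_S

Substituting a_P = 1 and a_S = 0, rearrange to (I - Q) a = r where r[i] = P(i -> P):
  [13/15, -3/5] . (a_Q, a_R) = 1/5
  [-3/5, 4/5] . (a_Q, a_R) = 0

Solving yields:
  a_Q = 12/25
  a_R = 9/25

Starting state is Q, so the absorption probability is a_Q = 12/25.

Answer: 12/25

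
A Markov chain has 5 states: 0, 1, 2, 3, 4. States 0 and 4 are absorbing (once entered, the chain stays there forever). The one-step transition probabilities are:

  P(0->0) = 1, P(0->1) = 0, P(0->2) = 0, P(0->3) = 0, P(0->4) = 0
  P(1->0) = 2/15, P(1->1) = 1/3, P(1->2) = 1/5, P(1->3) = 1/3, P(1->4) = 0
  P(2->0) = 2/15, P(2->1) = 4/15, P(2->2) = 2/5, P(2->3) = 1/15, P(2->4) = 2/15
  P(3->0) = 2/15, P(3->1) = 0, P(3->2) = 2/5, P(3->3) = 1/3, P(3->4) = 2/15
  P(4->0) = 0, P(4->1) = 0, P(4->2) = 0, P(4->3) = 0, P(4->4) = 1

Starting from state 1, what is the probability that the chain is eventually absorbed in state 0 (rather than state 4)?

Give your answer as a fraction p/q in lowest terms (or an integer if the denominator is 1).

Let a_i = P(absorbed in 0 | start in state i).
Boundary conditions: a_0 = 1, a_4 = 0.
For each transient state i, a_i = sum_j P(i->j) * a_j:
  a_1 = 2/15*a_0 + 1/3*a_1 + 1/5*a_2 + 1/3*a_3 + 0*a_4
  a_2 = 2/15*a_0 + 4/15*a_1 + 2/5*a_2 + 1/15*a_3 + 2/15*a_4
  a_3 = 2/15*a_0 + 0*a_1 + 2/5*a_2 + 1/3*a_3 + 2/15*a_4

Substituting a_0 = 1 and a_4 = 0, rearrange to (I - Q) a = r where r[i] = P(i -> 0):
  [2/3, -1/5, -1/3] . (a_1, a_2, a_3) = 2/15
  [-4/15, 3/5, -1/15] . (a_1, a_2, a_3) = 2/15
  [0, -2/5, 2/3] . (a_1, a_2, a_3) = 2/15

Solving yields:
  a_1 = 16/25
  a_2 = 17/30
  a_3 = 27/50

Starting state is 1, so the absorption probability is a_1 = 16/25.

Answer: 16/25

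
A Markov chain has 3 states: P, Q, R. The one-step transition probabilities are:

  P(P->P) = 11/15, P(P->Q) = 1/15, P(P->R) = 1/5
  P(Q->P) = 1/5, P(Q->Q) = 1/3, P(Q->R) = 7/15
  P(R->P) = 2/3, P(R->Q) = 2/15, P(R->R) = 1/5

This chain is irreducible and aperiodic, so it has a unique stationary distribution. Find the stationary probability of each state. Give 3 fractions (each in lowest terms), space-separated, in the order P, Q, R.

The stationary distribution satisfies pi = pi * P, i.e.:
  pi_P = 11/15*pi_P + 1/5*pi_Q + 2/3*pi_R
  pi_Q = 1/15*pi_P + 1/3*pi_Q + 2/15*pi_R
  pi_R = 1/5*pi_P + 7/15*pi_Q + 1/5*pi_R
with normalization: pi_P + pi_Q + pi_R = 1.

Using the first 2 balance equations plus normalization, the linear system A*pi = b is:
  [-4/15, 1/5, 2/3] . pi = 0
  [1/15, -2/3, 2/15] . pi = 0
  [1, 1, 1] . pi = 1

Solving yields:
  pi_P = 106/161
  pi_Q = 18/161
  pi_R = 37/161

Verification (pi * P):
  106/161*11/15 + 18/161*1/5 + 37/161*2/3 = 106/161 = pi_P  (ok)
  106/161*1/15 + 18/161*1/3 + 37/161*2/15 = 18/161 = pi_Q  (ok)
  106/161*1/5 + 18/161*7/15 + 37/161*1/5 = 37/161 = pi_R  (ok)

Answer: 106/161 18/161 37/161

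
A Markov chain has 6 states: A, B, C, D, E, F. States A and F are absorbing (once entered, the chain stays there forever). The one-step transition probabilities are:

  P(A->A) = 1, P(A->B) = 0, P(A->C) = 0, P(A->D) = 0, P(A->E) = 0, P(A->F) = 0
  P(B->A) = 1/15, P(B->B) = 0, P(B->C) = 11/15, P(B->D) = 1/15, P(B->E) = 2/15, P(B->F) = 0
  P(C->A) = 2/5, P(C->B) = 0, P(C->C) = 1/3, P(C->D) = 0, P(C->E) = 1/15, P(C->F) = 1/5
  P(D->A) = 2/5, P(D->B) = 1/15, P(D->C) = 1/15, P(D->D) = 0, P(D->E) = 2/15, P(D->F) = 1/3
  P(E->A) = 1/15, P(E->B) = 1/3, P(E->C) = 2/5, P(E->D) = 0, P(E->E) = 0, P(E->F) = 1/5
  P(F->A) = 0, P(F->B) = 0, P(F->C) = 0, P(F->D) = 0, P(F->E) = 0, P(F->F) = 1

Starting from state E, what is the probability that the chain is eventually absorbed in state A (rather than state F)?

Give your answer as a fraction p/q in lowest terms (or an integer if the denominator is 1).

Answer: 8167/14913

Derivation:
Let a_i = P(absorbed in A | start in state i).
Boundary conditions: a_A = 1, a_F = 0.
For each transient state i, a_i = sum_j P(i->j) * a_j:
  a_B = 1/15*a_A + 0*a_B + 11/15*a_C + 1/15*a_D + 2/15*a_E + 0*a_F
  a_C = 2/5*a_A + 0*a_B + 1/3*a_C + 0*a_D + 1/15*a_E + 1/5*a_F
  a_D = 2/5*a_A + 1/15*a_B + 1/15*a_C + 0*a_D + 2/15*a_E + 1/3*a_F
  a_E = 1/15*a_A + 1/3*a_B + 2/5*a_C + 0*a_D + 0*a_E + 1/5*a_F

Substituting a_A = 1 and a_F = 0, rearrange to (I - Q) a = r where r[i] = P(i -> A):
  [1, -11/15, -1/15, -2/15] . (a_B, a_C, a_D, a_E) = 1/15
  [0, 2/3, 0, -1/15] . (a_B, a_C, a_D, a_E) = 2/5
  [-1/15, -1/15, 1, -2/15] . (a_B, a_C, a_D, a_E) = 2/5
  [-1/3, -2/5, 0, 1] . (a_B, a_C, a_D, a_E) = 1/15

Solving yields:
  a_B = 1089/1657
  a_C = 19529/29826
  a_D = 16717/29826
  a_E = 8167/14913

Starting state is E, so the absorption probability is a_E = 8167/14913.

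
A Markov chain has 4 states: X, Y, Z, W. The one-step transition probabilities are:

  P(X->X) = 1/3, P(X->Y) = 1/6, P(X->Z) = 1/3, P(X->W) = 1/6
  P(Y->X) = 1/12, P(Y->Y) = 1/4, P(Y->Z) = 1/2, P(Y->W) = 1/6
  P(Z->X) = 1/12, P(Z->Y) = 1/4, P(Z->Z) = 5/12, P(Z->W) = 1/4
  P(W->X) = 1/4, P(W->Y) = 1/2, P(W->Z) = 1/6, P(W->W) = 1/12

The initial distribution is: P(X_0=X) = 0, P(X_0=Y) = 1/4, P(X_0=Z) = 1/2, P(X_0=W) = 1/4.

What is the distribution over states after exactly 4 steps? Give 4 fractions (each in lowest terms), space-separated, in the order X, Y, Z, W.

Propagating the distribution step by step (d_{t+1} = d_t * P):
d_0 = (X=0, Y=1/4, Z=1/2, W=1/4)
  d_1[X] = 0*1/3 + 1/4*1/12 + 1/2*1/12 + 1/4*1/4 = 1/8
  d_1[Y] = 0*1/6 + 1/4*1/4 + 1/2*1/4 + 1/4*1/2 = 5/16
  d_1[Z] = 0*1/3 + 1/4*1/2 + 1/2*5/12 + 1/4*1/6 = 3/8
  d_1[W] = 0*1/6 + 1/4*1/6 + 1/2*1/4 + 1/4*1/12 = 3/16
d_1 = (X=1/8, Y=5/16, Z=3/8, W=3/16)
  d_2[X] = 1/8*1/3 + 5/16*1/12 + 3/8*1/12 + 3/16*1/4 = 7/48
  d_2[Y] = 1/8*1/6 + 5/16*1/4 + 3/8*1/4 + 3/16*1/2 = 55/192
  d_2[Z] = 1/8*1/3 + 5/16*1/2 + 3/8*5/12 + 3/16*1/6 = 37/96
  d_2[W] = 1/8*1/6 + 5/16*1/6 + 3/8*1/4 + 3/16*1/12 = 35/192
d_2 = (X=7/48, Y=55/192, Z=37/96, W=35/192)
  d_3[X] = 7/48*1/3 + 55/192*1/12 + 37/96*1/12 + 35/192*1/4 = 173/1152
  d_3[Y] = 7/48*1/6 + 55/192*1/4 + 37/96*1/4 + 35/192*1/2 = 653/2304
  d_3[Z] = 7/48*1/3 + 55/192*1/2 + 37/96*5/12 + 35/192*1/6 = 49/128
  d_3[W] = 7/48*1/6 + 55/192*1/6 + 37/96*1/4 + 35/192*1/12 = 47/256
d_3 = (X=173/1152, Y=653/2304, Z=49/128, W=47/256)
  d_4[X] = 173/1152*1/3 + 653/2304*1/12 + 49/128*1/12 + 47/256*1/4 = 349/2304
  d_4[Y] = 173/1152*1/6 + 653/2304*1/4 + 49/128*1/4 + 47/256*1/2 = 7835/27648
  d_4[Z] = 173/1152*1/3 + 653/2304*1/2 + 49/128*5/12 + 47/256*1/6 = 5279/13824
  d_4[W] = 173/1152*1/6 + 653/2304*1/6 + 49/128*1/4 + 47/256*1/12 = 563/3072
d_4 = (X=349/2304, Y=7835/27648, Z=5279/13824, W=563/3072)

Answer: 349/2304 7835/27648 5279/13824 563/3072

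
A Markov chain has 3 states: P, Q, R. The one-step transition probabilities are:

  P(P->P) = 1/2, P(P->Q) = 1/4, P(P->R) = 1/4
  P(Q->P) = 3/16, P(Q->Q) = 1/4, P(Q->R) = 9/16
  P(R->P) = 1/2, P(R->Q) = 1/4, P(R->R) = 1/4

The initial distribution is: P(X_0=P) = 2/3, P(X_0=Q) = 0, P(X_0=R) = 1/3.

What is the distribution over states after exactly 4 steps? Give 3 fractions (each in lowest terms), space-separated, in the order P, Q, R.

Answer: 27/64 1/4 21/64

Derivation:
Propagating the distribution step by step (d_{t+1} = d_t * P):
d_0 = (P=2/3, Q=0, R=1/3)
  d_1[P] = 2/3*1/2 + 0*3/16 + 1/3*1/2 = 1/2
  d_1[Q] = 2/3*1/4 + 0*1/4 + 1/3*1/4 = 1/4
  d_1[R] = 2/3*1/4 + 0*9/16 + 1/3*1/4 = 1/4
d_1 = (P=1/2, Q=1/4, R=1/4)
  d_2[P] = 1/2*1/2 + 1/4*3/16 + 1/4*1/2 = 27/64
  d_2[Q] = 1/2*1/4 + 1/4*1/4 + 1/4*1/4 = 1/4
  d_2[R] = 1/2*1/4 + 1/4*9/16 + 1/4*1/4 = 21/64
d_2 = (P=27/64, Q=1/4, R=21/64)
  d_3[P] = 27/64*1/2 + 1/4*3/16 + 21/64*1/2 = 27/64
  d_3[Q] = 27/64*1/4 + 1/4*1/4 + 21/64*1/4 = 1/4
  d_3[R] = 27/64*1/4 + 1/4*9/16 + 21/64*1/4 = 21/64
d_3 = (P=27/64, Q=1/4, R=21/64)
  d_4[P] = 27/64*1/2 + 1/4*3/16 + 21/64*1/2 = 27/64
  d_4[Q] = 27/64*1/4 + 1/4*1/4 + 21/64*1/4 = 1/4
  d_4[R] = 27/64*1/4 + 1/4*9/16 + 21/64*1/4 = 21/64
d_4 = (P=27/64, Q=1/4, R=21/64)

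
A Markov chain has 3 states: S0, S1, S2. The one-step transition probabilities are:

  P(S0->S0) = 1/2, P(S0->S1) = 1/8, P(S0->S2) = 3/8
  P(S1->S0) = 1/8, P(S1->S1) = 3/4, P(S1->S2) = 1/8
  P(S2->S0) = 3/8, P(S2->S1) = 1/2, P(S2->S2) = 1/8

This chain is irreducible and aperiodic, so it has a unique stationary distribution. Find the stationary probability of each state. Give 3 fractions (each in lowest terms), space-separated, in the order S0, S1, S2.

The stationary distribution satisfies pi = pi * P, i.e.:
  pi_S0 = 1/2*pi_S0 + 1/8*pi_S1 + 3/8*pi_S2
  pi_S1 = 1/8*pi_S0 + 3/4*pi_S1 + 1/2*pi_S2
  pi_S2 = 3/8*pi_S0 + 1/8*pi_S1 + 1/8*pi_S2
with normalization: pi_S0 + pi_S1 + pi_S2 = 1.

Using the first 2 balance equations plus normalization, the linear system A*pi = b is:
  [-1/2, 1/8, 3/8] . pi = 0
  [1/8, -1/4, 1/2] . pi = 0
  [1, 1, 1] . pi = 1

Solving yields:
  pi_S0 = 5/18
  pi_S1 = 19/36
  pi_S2 = 7/36

Verification (pi * P):
  5/18*1/2 + 19/36*1/8 + 7/36*3/8 = 5/18 = pi_S0  (ok)
  5/18*1/8 + 19/36*3/4 + 7/36*1/2 = 19/36 = pi_S1  (ok)
  5/18*3/8 + 19/36*1/8 + 7/36*1/8 = 7/36 = pi_S2  (ok)

Answer: 5/18 19/36 7/36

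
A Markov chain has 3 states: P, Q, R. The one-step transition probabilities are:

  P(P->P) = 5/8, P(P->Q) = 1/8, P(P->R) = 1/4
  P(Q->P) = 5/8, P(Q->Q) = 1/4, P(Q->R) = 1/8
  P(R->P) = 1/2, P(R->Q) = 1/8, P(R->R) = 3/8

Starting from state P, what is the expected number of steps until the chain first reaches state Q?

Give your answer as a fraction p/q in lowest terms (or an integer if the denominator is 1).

Let h_i = expected steps to first reach Q from state i.
Boundary: h_Q = 0.
First-step equations for the other states:
  h_P = 1 + 5/8*h_P + 1/8*h_Q + 1/4*h_R
  h_R = 1 + 1/2*h_P + 1/8*h_Q + 3/8*h_R

Substituting h_Q = 0 and rearranging gives the linear system (I - Q) h = 1:
  [3/8, -1/4] . (h_P, h_R) = 1
  [-1/2, 5/8] . (h_P, h_R) = 1

Solving yields:
  h_P = 8
  h_R = 8

Starting state is P, so the expected hitting time is h_P = 8.

Answer: 8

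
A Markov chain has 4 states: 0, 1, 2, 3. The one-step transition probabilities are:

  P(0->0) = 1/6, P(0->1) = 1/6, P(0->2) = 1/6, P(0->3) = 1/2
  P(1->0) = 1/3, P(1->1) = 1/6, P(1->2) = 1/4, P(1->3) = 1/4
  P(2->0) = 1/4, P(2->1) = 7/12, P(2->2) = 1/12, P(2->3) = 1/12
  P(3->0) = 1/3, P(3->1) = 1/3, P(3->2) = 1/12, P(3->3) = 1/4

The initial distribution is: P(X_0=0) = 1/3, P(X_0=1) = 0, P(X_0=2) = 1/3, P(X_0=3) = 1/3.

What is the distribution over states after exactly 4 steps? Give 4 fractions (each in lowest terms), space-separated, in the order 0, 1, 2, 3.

Answer: 4283/15552 961/3456 3181/20736 18235/62208

Derivation:
Propagating the distribution step by step (d_{t+1} = d_t * P):
d_0 = (0=1/3, 1=0, 2=1/3, 3=1/3)
  d_1[0] = 1/3*1/6 + 0*1/3 + 1/3*1/4 + 1/3*1/3 = 1/4
  d_1[1] = 1/3*1/6 + 0*1/6 + 1/3*7/12 + 1/3*1/3 = 13/36
  d_1[2] = 1/3*1/6 + 0*1/4 + 1/3*1/12 + 1/3*1/12 = 1/9
  d_1[3] = 1/3*1/2 + 0*1/4 + 1/3*1/12 + 1/3*1/4 = 5/18
d_1 = (0=1/4, 1=13/36, 2=1/9, 3=5/18)
  d_2[0] = 1/4*1/6 + 13/36*1/3 + 1/9*1/4 + 5/18*1/3 = 61/216
  d_2[1] = 1/4*1/6 + 13/36*1/6 + 1/9*7/12 + 5/18*1/3 = 7/27
  d_2[2] = 1/4*1/6 + 13/36*1/4 + 1/9*1/12 + 5/18*1/12 = 71/432
  d_2[3] = 1/4*1/2 + 13/36*1/4 + 1/9*1/12 + 5/18*1/4 = 127/432
d_2 = (0=61/216, 1=7/27, 2=71/432, 3=127/432)
  d_3[0] = 61/216*1/6 + 7/27*1/3 + 71/432*1/4 + 127/432*1/3 = 157/576
  d_3[1] = 61/216*1/6 + 7/27*1/6 + 71/432*7/12 + 127/432*1/3 = 491/1728
  d_3[2] = 61/216*1/6 + 7/27*1/4 + 71/432*1/12 + 127/432*1/12 = 389/2592
  d_3[3] = 61/216*1/2 + 7/27*1/4 + 71/432*1/12 + 127/432*1/4 = 95/324
d_3 = (0=157/576, 1=491/1728, 2=389/2592, 3=95/324)
  d_4[0] = 157/576*1/6 + 491/1728*1/3 + 389/2592*1/4 + 95/324*1/3 = 4283/15552
  d_4[1] = 157/576*1/6 + 491/1728*1/6 + 389/2592*7/12 + 95/324*1/3 = 961/3456
  d_4[2] = 157/576*1/6 + 491/1728*1/4 + 389/2592*1/12 + 95/324*1/12 = 3181/20736
  d_4[3] = 157/576*1/2 + 491/1728*1/4 + 389/2592*1/12 + 95/324*1/4 = 18235/62208
d_4 = (0=4283/15552, 1=961/3456, 2=3181/20736, 3=18235/62208)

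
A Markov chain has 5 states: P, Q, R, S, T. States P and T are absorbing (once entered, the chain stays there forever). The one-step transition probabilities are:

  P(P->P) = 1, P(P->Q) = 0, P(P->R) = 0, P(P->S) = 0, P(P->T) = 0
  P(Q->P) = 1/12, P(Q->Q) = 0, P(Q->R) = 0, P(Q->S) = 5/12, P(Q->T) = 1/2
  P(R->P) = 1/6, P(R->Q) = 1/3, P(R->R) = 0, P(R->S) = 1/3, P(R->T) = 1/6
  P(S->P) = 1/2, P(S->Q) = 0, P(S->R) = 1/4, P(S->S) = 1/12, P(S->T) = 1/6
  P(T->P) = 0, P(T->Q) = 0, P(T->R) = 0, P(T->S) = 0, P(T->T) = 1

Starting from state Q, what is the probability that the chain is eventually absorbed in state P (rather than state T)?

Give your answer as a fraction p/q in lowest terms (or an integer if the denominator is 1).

Let a_i = P(absorbed in P | start in state i).
Boundary conditions: a_P = 1, a_T = 0.
For each transient state i, a_i = sum_j P(i->j) * a_j:
  a_Q = 1/12*a_P + 0*a_Q + 0*a_R + 5/12*a_S + 1/2*a_T
  a_R = 1/6*a_P + 1/3*a_Q + 0*a_R + 1/3*a_S + 1/6*a_T
  a_S = 1/2*a_P + 0*a_Q + 1/4*a_R + 1/12*a_S + 1/6*a_T

Substituting a_P = 1 and a_T = 0, rearrange to (I - Q) a = r where r[i] = P(i -> P):
  [1, 0, -5/12] . (a_Q, a_R, a_S) = 1/12
  [-1/3, 1, -1/3] . (a_Q, a_R, a_S) = 1/6
  [0, -1/4, 11/12] . (a_Q, a_R, a_S) = 1/2

Solving yields:
  a_Q = 17/46
  a_R = 179/345
  a_S = 79/115

Starting state is Q, so the absorption probability is a_Q = 17/46.

Answer: 17/46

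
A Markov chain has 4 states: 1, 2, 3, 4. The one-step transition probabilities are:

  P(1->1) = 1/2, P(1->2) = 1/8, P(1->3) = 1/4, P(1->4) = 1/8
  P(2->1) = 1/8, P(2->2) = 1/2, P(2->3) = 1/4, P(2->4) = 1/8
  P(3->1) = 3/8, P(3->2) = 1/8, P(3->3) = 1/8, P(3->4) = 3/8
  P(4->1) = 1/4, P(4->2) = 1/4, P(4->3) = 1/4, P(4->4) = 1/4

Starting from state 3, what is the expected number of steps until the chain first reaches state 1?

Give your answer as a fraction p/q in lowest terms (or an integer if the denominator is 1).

Let h_i = expected steps to first reach 1 from state i.
Boundary: h_1 = 0.
First-step equations for the other states:
  h_2 = 1 + 1/8*h_1 + 1/2*h_2 + 1/4*h_3 + 1/8*h_4
  h_3 = 1 + 3/8*h_1 + 1/8*h_2 + 1/8*h_3 + 3/8*h_4
  h_4 = 1 + 1/4*h_1 + 1/4*h_2 + 1/4*h_3 + 1/4*h_4

Substituting h_1 = 0 and rearranging gives the linear system (I - Q) h = 1:
  [1/2, -1/4, -1/8] . (h_2, h_3, h_4) = 1
  [-1/8, 7/8, -3/8] . (h_2, h_3, h_4) = 1
  [-1/4, -1/4, 3/4] . (h_2, h_3, h_4) = 1

Solving yields:
  h_2 = 63/13
  h_3 = 47/13
  h_4 = 54/13

Starting state is 3, so the expected hitting time is h_3 = 47/13.

Answer: 47/13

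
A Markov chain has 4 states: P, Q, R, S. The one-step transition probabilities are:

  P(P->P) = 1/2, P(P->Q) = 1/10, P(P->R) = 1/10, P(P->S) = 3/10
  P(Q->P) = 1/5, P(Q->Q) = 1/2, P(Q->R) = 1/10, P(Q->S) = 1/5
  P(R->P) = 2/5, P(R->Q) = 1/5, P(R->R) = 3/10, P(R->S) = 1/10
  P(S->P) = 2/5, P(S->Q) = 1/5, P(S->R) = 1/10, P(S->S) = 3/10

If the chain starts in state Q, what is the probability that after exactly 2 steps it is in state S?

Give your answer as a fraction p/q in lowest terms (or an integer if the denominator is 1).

Computing P^2 by repeated multiplication:
P^1 =
  P: [1/2, 1/10, 1/10, 3/10]
  Q: [1/5, 1/2, 1/10, 1/5]
  R: [2/5, 1/5, 3/10, 1/10]
  S: [2/5, 1/5, 1/10, 3/10]
P^2 =
  P: [43/100, 9/50, 3/25, 27/100]
  Q: [8/25, 33/100, 3/25, 23/100]
  R: [2/5, 11/50, 4/25, 11/50]
  S: [2/5, 11/50, 3/25, 13/50]

(P^2)[Q -> S] = 23/100

Answer: 23/100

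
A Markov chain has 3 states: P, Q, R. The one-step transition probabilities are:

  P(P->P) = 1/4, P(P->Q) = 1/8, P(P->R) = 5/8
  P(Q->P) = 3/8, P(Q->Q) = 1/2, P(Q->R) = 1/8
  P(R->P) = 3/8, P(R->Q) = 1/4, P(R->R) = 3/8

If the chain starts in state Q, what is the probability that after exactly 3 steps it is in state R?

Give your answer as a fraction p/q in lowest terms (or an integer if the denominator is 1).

Answer: 3/8

Derivation:
Computing P^3 by repeated multiplication:
P^1 =
  P: [1/4, 1/8, 5/8]
  Q: [3/8, 1/2, 1/8]
  R: [3/8, 1/4, 3/8]
P^2 =
  P: [11/32, 1/4, 13/32]
  Q: [21/64, 21/64, 11/32]
  R: [21/64, 17/64, 13/32]
P^3 =
  P: [85/256, 69/256, 51/128]
  Q: [171/512, 149/512, 3/8]
  R: [171/512, 141/512, 25/64]

(P^3)[Q -> R] = 3/8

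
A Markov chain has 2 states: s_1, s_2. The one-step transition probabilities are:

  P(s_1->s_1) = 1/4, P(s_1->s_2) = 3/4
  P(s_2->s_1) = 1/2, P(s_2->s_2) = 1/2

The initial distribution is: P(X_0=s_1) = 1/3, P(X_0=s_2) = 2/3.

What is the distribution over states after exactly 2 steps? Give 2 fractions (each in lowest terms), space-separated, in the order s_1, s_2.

Propagating the distribution step by step (d_{t+1} = d_t * P):
d_0 = (s_1=1/3, s_2=2/3)
  d_1[s_1] = 1/3*1/4 + 2/3*1/2 = 5/12
  d_1[s_2] = 1/3*3/4 + 2/3*1/2 = 7/12
d_1 = (s_1=5/12, s_2=7/12)
  d_2[s_1] = 5/12*1/4 + 7/12*1/2 = 19/48
  d_2[s_2] = 5/12*3/4 + 7/12*1/2 = 29/48
d_2 = (s_1=19/48, s_2=29/48)

Answer: 19/48 29/48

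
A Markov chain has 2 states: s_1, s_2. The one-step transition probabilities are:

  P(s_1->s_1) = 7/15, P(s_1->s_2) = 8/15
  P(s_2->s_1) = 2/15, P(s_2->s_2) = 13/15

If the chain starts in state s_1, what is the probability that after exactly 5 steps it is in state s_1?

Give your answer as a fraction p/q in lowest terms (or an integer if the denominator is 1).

Answer: 247/1215

Derivation:
Computing P^5 by repeated multiplication:
P^1 =
  s_1: [7/15, 8/15]
  s_2: [2/15, 13/15]
P^2 =
  s_1: [13/45, 32/45]
  s_2: [8/45, 37/45]
P^3 =
  s_1: [31/135, 104/135]
  s_2: [26/135, 109/135]
P^4 =
  s_1: [17/81, 64/81]
  s_2: [16/81, 65/81]
P^5 =
  s_1: [247/1215, 968/1215]
  s_2: [242/1215, 973/1215]

(P^5)[s_1 -> s_1] = 247/1215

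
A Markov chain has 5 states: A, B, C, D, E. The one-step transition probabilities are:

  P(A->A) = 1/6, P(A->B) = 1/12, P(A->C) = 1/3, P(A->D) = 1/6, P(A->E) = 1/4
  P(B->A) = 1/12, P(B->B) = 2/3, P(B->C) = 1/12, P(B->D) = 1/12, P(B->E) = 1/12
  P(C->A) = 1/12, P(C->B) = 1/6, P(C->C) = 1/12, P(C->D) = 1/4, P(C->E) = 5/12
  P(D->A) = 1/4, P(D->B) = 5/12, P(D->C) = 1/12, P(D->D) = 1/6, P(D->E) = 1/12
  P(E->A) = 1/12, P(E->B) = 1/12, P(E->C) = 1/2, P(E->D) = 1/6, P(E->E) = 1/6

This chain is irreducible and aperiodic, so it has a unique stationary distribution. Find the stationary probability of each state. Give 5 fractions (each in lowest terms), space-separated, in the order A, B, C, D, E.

The stationary distribution satisfies pi = pi * P, i.e.:
  pi_A = 1/6*pi_A + 1/12*pi_B + 1/12*pi_C + 1/4*pi_D + 1/12*pi_E
  pi_B = 1/12*pi_A + 2/3*pi_B + 1/6*pi_C + 5/12*pi_D + 1/12*pi_E
  pi_C = 1/3*pi_A + 1/12*pi_B + 1/12*pi_C + 1/12*pi_D + 1/2*pi_E
  pi_D = 1/6*pi_A + 1/12*pi_B + 1/4*pi_C + 1/6*pi_D + 1/6*pi_E
  pi_E = 1/4*pi_A + 1/12*pi_B + 5/12*pi_C + 1/12*pi_D + 1/6*pi_E
with normalization: pi_A + pi_B + pi_C + pi_D + pi_E = 1.

Using the first 4 balance equations plus normalization, the linear system A*pi = b is:
  [-5/6, 1/12, 1/12, 1/4, 1/12] . pi = 0
  [1/12, -1/3, 1/6, 5/12, 1/12] . pi = 0
  [1/3, 1/12, -11/12, 1/12, 1/2] . pi = 0
  [1/6, 1/12, 1/4, -5/6, 1/6] . pi = 0
  [1, 1, 1, 1, 1] . pi = 1

Solving yields:
  pi_A = 388/3271
  pi_B = 4705/13084
  pi_C = 2465/13084
  pi_D = 997/6542
  pi_E = 592/3271

Verification (pi * P):
  388/3271*1/6 + 4705/13084*1/12 + 2465/13084*1/12 + 997/6542*1/4 + 592/3271*1/12 = 388/3271 = pi_A  (ok)
  388/3271*1/12 + 4705/13084*2/3 + 2465/13084*1/6 + 997/6542*5/12 + 592/3271*1/12 = 4705/13084 = pi_B  (ok)
  388/3271*1/3 + 4705/13084*1/12 + 2465/13084*1/12 + 997/6542*1/12 + 592/3271*1/2 = 2465/13084 = pi_C  (ok)
  388/3271*1/6 + 4705/13084*1/12 + 2465/13084*1/4 + 997/6542*1/6 + 592/3271*1/6 = 997/6542 = pi_D  (ok)
  388/3271*1/4 + 4705/13084*1/12 + 2465/13084*5/12 + 997/6542*1/12 + 592/3271*1/6 = 592/3271 = pi_E  (ok)

Answer: 388/3271 4705/13084 2465/13084 997/6542 592/3271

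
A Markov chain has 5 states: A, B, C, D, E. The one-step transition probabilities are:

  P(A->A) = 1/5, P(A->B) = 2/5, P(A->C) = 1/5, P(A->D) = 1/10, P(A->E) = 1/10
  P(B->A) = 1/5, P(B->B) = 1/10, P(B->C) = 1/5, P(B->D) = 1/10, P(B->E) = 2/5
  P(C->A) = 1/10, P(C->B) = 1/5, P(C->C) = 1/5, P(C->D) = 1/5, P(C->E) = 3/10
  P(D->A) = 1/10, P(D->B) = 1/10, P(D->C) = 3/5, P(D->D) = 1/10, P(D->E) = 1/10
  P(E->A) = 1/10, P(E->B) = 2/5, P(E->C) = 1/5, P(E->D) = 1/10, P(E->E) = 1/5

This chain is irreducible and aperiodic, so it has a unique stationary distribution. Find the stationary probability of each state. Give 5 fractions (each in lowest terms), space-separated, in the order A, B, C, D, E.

Answer: 43/312 25/104 1/4 1/8 77/312

Derivation:
The stationary distribution satisfies pi = pi * P, i.e.:
  pi_A = 1/5*pi_A + 1/5*pi_B + 1/10*pi_C + 1/10*pi_D + 1/10*pi_E
  pi_B = 2/5*pi_A + 1/10*pi_B + 1/5*pi_C + 1/10*pi_D + 2/5*pi_E
  pi_C = 1/5*pi_A + 1/5*pi_B + 1/5*pi_C + 3/5*pi_D + 1/5*pi_E
  pi_D = 1/10*pi_A + 1/10*pi_B + 1/5*pi_C + 1/10*pi_D + 1/10*pi_E
  pi_E = 1/10*pi_A + 2/5*pi_B + 3/10*pi_C + 1/10*pi_D + 1/5*pi_E
with normalization: pi_A + pi_B + pi_C + pi_D + pi_E = 1.

Using the first 4 balance equations plus normalization, the linear system A*pi = b is:
  [-4/5, 1/5, 1/10, 1/10, 1/10] . pi = 0
  [2/5, -9/10, 1/5, 1/10, 2/5] . pi = 0
  [1/5, 1/5, -4/5, 3/5, 1/5] . pi = 0
  [1/10, 1/10, 1/5, -9/10, 1/10] . pi = 0
  [1, 1, 1, 1, 1] . pi = 1

Solving yields:
  pi_A = 43/312
  pi_B = 25/104
  pi_C = 1/4
  pi_D = 1/8
  pi_E = 77/312

Verification (pi * P):
  43/312*1/5 + 25/104*1/5 + 1/4*1/10 + 1/8*1/10 + 77/312*1/10 = 43/312 = pi_A  (ok)
  43/312*2/5 + 25/104*1/10 + 1/4*1/5 + 1/8*1/10 + 77/312*2/5 = 25/104 = pi_B  (ok)
  43/312*1/5 + 25/104*1/5 + 1/4*1/5 + 1/8*3/5 + 77/312*1/5 = 1/4 = pi_C  (ok)
  43/312*1/10 + 25/104*1/10 + 1/4*1/5 + 1/8*1/10 + 77/312*1/10 = 1/8 = pi_D  (ok)
  43/312*1/10 + 25/104*2/5 + 1/4*3/10 + 1/8*1/10 + 77/312*1/5 = 77/312 = pi_E  (ok)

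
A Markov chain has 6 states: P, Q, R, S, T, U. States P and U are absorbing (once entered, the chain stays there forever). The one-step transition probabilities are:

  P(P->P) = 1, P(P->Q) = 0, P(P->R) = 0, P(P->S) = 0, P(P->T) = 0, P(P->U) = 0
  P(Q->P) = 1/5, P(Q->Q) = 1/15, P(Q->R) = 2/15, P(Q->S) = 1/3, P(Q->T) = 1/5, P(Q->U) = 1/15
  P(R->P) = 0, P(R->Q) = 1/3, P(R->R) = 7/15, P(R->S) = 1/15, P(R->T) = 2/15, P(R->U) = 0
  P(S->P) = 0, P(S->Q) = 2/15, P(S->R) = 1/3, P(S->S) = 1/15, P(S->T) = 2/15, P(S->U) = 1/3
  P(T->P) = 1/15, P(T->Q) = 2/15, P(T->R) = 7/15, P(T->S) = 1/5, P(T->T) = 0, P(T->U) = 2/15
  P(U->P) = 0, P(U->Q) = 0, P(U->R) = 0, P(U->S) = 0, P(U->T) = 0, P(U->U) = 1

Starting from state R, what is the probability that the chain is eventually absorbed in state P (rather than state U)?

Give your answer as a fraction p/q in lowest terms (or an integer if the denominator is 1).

Let a_i = P(absorbed in P | start in state i).
Boundary conditions: a_P = 1, a_U = 0.
For each transient state i, a_i = sum_j P(i->j) * a_j:
  a_Q = 1/5*a_P + 1/15*a_Q + 2/15*a_R + 1/3*a_S + 1/5*a_T + 1/15*a_U
  a_R = 0*a_P + 1/3*a_Q + 7/15*a_R + 1/15*a_S + 2/15*a_T + 0*a_U
  a_S = 0*a_P + 2/15*a_Q + 1/3*a_R + 1/15*a_S + 2/15*a_T + 1/3*a_U
  a_T = 1/15*a_P + 2/15*a_Q + 7/15*a_R + 1/5*a_S + 0*a_T + 2/15*a_U

Substituting a_P = 1 and a_U = 0, rearrange to (I - Q) a = r where r[i] = P(i -> P):
  [14/15, -2/15, -1/3, -1/5] . (a_Q, a_R, a_S, a_T) = 1/5
  [-1/3, 8/15, -1/15, -2/15] . (a_Q, a_R, a_S, a_T) = 0
  [-2/15, -1/3, 14/15, -2/15] . (a_Q, a_R, a_S, a_T) = 0
  [-2/15, -7/15, -1/5, 1] . (a_Q, a_R, a_S, a_T) = 1/15

Solving yields:
  a_Q = 2231/5063
  a_R = 2016/5063
  a_S = 1301/5063
  a_T = 1836/5063

Starting state is R, so the absorption probability is a_R = 2016/5063.

Answer: 2016/5063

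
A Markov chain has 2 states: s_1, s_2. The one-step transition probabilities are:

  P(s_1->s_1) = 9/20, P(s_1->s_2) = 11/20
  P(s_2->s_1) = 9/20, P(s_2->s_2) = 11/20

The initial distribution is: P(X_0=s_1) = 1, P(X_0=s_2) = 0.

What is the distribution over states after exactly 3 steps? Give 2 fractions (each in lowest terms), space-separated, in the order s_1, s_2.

Answer: 9/20 11/20

Derivation:
Propagating the distribution step by step (d_{t+1} = d_t * P):
d_0 = (s_1=1, s_2=0)
  d_1[s_1] = 1*9/20 + 0*9/20 = 9/20
  d_1[s_2] = 1*11/20 + 0*11/20 = 11/20
d_1 = (s_1=9/20, s_2=11/20)
  d_2[s_1] = 9/20*9/20 + 11/20*9/20 = 9/20
  d_2[s_2] = 9/20*11/20 + 11/20*11/20 = 11/20
d_2 = (s_1=9/20, s_2=11/20)
  d_3[s_1] = 9/20*9/20 + 11/20*9/20 = 9/20
  d_3[s_2] = 9/20*11/20 + 11/20*11/20 = 11/20
d_3 = (s_1=9/20, s_2=11/20)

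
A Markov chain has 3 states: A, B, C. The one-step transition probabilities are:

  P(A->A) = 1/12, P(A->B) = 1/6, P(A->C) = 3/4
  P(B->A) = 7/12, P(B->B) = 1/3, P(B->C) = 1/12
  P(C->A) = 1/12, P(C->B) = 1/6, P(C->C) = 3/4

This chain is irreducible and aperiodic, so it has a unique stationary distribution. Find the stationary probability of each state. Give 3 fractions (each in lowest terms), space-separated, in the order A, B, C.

The stationary distribution satisfies pi = pi * P, i.e.:
  pi_A = 1/12*pi_A + 7/12*pi_B + 1/12*pi_C
  pi_B = 1/6*pi_A + 1/3*pi_B + 1/6*pi_C
  pi_C = 3/4*pi_A + 1/12*pi_B + 3/4*pi_C
with normalization: pi_A + pi_B + pi_C = 1.

Using the first 2 balance equations plus normalization, the linear system A*pi = b is:
  [-11/12, 7/12, 1/12] . pi = 0
  [1/6, -2/3, 1/6] . pi = 0
  [1, 1, 1] . pi = 1

Solving yields:
  pi_A = 11/60
  pi_B = 1/5
  pi_C = 37/60

Verification (pi * P):
  11/60*1/12 + 1/5*7/12 + 37/60*1/12 = 11/60 = pi_A  (ok)
  11/60*1/6 + 1/5*1/3 + 37/60*1/6 = 1/5 = pi_B  (ok)
  11/60*3/4 + 1/5*1/12 + 37/60*3/4 = 37/60 = pi_C  (ok)

Answer: 11/60 1/5 37/60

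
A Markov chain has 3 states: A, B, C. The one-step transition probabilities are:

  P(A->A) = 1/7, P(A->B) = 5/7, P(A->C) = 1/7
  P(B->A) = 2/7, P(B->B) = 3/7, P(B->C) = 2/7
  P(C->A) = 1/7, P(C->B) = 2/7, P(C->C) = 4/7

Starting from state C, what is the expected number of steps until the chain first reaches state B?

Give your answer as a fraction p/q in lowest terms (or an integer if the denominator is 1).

Answer: 49/17

Derivation:
Let h_i = expected steps to first reach B from state i.
Boundary: h_B = 0.
First-step equations for the other states:
  h_A = 1 + 1/7*h_A + 5/7*h_B + 1/7*h_C
  h_C = 1 + 1/7*h_A + 2/7*h_B + 4/7*h_C

Substituting h_B = 0 and rearranging gives the linear system (I - Q) h = 1:
  [6/7, -1/7] . (h_A, h_C) = 1
  [-1/7, 3/7] . (h_A, h_C) = 1

Solving yields:
  h_A = 28/17
  h_C = 49/17

Starting state is C, so the expected hitting time is h_C = 49/17.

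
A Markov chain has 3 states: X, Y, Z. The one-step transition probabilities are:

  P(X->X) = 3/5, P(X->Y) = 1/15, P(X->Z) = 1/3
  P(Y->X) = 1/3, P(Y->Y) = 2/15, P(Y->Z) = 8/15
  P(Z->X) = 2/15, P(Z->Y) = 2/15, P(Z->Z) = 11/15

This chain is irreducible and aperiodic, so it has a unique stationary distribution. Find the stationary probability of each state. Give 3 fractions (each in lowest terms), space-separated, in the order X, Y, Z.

Answer: 12/41 14/123 73/123

Derivation:
The stationary distribution satisfies pi = pi * P, i.e.:
  pi_X = 3/5*pi_X + 1/3*pi_Y + 2/15*pi_Z
  pi_Y = 1/15*pi_X + 2/15*pi_Y + 2/15*pi_Z
  pi_Z = 1/3*pi_X + 8/15*pi_Y + 11/15*pi_Z
with normalization: pi_X + pi_Y + pi_Z = 1.

Using the first 2 balance equations plus normalization, the linear system A*pi = b is:
  [-2/5, 1/3, 2/15] . pi = 0
  [1/15, -13/15, 2/15] . pi = 0
  [1, 1, 1] . pi = 1

Solving yields:
  pi_X = 12/41
  pi_Y = 14/123
  pi_Z = 73/123

Verification (pi * P):
  12/41*3/5 + 14/123*1/3 + 73/123*2/15 = 12/41 = pi_X  (ok)
  12/41*1/15 + 14/123*2/15 + 73/123*2/15 = 14/123 = pi_Y  (ok)
  12/41*1/3 + 14/123*8/15 + 73/123*11/15 = 73/123 = pi_Z  (ok)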